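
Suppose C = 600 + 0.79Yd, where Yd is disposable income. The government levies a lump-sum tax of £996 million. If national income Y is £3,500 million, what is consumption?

C = 2578.16

Yd = Y − T = 3500 − 996 = 2504
C = 600 + 0.79(2504) = 600 + 1978.16 = 2578.16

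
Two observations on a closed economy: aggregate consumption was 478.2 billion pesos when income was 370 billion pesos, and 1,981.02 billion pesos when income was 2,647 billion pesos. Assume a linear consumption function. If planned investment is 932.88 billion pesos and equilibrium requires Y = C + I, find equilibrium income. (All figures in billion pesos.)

MPC = (1981.02 − 478.2)/(2647 − 370) = 1502.82/2277 = 0.66
a = 478.2 − 0.66(370) = 234
Equilibrium: Y = 234 + 0.66Y + 932.88
0.34Y = 1166.88, so Y = 1166.88/0.34 = 3432

Y = 3432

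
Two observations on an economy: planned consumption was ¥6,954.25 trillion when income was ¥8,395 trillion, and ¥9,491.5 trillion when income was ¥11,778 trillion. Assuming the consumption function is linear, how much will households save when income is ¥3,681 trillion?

MPC = (9491.5 − 6954.25)/(11778 − 8395) = 2537.25/3383 = 0.75
a = 6954.25 − 0.75(8395) = 6954.25 − 6296.25 = 658
C = 658 + 0.75(3681) = 3418.75
S = 3681 − 3418.75 = 262.25

S = 262.25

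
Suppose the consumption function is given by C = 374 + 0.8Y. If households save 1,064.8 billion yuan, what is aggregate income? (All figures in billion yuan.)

S = Y − C = -374 + 0.2Y
-374 + 0.2Y = 1064.8, so 0.2Y = 1438.8 and Y = 7194

Y = 7194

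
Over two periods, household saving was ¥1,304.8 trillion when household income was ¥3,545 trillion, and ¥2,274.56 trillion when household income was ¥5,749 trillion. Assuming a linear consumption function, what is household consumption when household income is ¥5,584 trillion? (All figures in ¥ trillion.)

C = 3382.04

MPS = ΔS/ΔY = (2274.56 − 1304.8)/(5749 − 3545) = 969.76/2204 = 0.44
MPC = 1 − MPS = 0.56
Autonomous saving = 1304.8 − 0.44(3545) = -255, so a = 255
C = 255 + 0.56(5584) = 255 + 3127.04 = 3382.04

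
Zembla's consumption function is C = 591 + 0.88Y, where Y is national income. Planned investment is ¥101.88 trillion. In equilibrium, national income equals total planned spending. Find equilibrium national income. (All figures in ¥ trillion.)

Y = 5774

Y = C + I = 591 + 0.88Y + 101.88
Y − 0.88Y = 692.88
0.12Y = 692.88, so Y = 692.88/0.12 = 5774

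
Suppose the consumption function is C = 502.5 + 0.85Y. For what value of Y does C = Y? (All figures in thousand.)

Y = 3350

At break-even, C = Y: 502.5 + 0.85Y = Y
0.15Y = 502.5, so Y = 502.5/0.15 = 3350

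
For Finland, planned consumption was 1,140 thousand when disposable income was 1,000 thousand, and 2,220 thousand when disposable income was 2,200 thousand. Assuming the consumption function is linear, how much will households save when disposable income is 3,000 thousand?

MPC = (2220 − 1140)/(2200 − 1000) = 1080/1200 = 0.9
a = 1140 − 0.9(1000) = 1140 − 900 = 240
C = 240 + 0.9(3000) = 2940
S = 3000 − 2940 = 60

S = 60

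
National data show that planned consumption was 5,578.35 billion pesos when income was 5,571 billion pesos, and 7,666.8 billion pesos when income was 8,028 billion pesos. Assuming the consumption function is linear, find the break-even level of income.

Y = 5620

MPC = (7666.8 − 5578.35)/(8028 − 5571) = 2088.45/2457 = 0.85
a = 5578.35 − 0.85(5571) = 5578.35 − 4735.35 = 843
Break-even: Y = a/(1−MPC) = 843/0.15 = 5620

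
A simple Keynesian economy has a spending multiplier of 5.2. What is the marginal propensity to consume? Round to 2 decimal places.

k = 1/(1 − MPC), so 1 − MPC = 1/k = 1/5.2 = 0.1923
MPC = 1 − 0.1923 = 0.81

MPC = 0.81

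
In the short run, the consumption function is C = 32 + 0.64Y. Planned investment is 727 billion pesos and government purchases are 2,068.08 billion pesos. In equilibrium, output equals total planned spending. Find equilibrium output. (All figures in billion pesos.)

Y = 7853

Y = C + I + G = 32 + 0.64Y + 727 + 2068.08
Y − 0.64Y = 2827.08
0.36Y = 2827.08, so Y = 2827.08/0.36 = 7853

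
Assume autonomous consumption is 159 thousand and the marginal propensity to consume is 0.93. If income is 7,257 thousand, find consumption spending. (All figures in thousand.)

C = 159 + 0.93(7257) = 159 + 6749.01 = 6908.01

C = 6908.01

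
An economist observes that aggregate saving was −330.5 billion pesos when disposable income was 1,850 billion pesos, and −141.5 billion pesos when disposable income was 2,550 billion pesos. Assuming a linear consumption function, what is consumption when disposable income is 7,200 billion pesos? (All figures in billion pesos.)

C = 6086

MPS = ΔS/ΔY = (-141.5 − (-330.5))/(2550 − 1850) = 189/700 = 0.27
MPC = 1 − MPS = 0.73
Autonomous saving = -330.5 − 0.27(1850) = -830, so a = 830
C = 830 + 0.73(7200) = 830 + 5256 = 6086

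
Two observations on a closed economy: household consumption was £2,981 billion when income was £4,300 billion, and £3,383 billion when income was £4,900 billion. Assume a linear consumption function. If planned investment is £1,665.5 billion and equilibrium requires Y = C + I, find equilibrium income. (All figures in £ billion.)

Y = 5350

MPC = (3383 − 2981)/(4900 − 4300) = 402/600 = 0.67
a = 2981 − 0.67(4300) = 100
Equilibrium: Y = 100 + 0.67Y + 1665.5
0.33Y = 1765.5, so Y = 1765.5/0.33 = 5350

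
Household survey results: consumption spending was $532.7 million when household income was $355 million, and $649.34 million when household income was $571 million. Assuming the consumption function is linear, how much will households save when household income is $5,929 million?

MPC = (649.34 − 532.7)/(571 − 355) = 116.64/216 = 0.54
a = 532.7 − 0.54(355) = 532.7 − 191.7 = 341
C = 341 + 0.54(5929) = 3542.66
S = 5929 − 3542.66 = 2386.34

S = 2386.34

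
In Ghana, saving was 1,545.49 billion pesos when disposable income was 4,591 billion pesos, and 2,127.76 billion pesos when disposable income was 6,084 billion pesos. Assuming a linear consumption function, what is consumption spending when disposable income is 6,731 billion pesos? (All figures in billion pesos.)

MPS = ΔS/ΔY = (2127.76 − 1545.49)/(6084 − 4591) = 582.27/1493 = 0.39
MPC = 1 − MPS = 0.61
Autonomous saving = 1545.49 − 0.39(4591) = -245, so a = 245
C = 245 + 0.61(6731) = 245 + 4105.91 = 4350.91

C = 4350.91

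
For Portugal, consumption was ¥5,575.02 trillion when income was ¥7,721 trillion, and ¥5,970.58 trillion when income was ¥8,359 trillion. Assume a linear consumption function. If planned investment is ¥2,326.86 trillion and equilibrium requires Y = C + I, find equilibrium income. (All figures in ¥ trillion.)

Y = 8197

MPC = (5970.58 − 5575.02)/(8359 − 7721) = 395.56/638 = 0.62
a = 5575.02 − 0.62(7721) = 788
Equilibrium: Y = 788 + 0.62Y + 2326.86
0.38Y = 3114.86, so Y = 3114.86/0.38 = 8197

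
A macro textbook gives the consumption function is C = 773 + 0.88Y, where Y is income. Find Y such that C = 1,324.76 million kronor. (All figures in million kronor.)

Y = 627

773 + 0.88Y = 1324.76
0.88Y = 551.76, so Y = 551.76/0.88 = 627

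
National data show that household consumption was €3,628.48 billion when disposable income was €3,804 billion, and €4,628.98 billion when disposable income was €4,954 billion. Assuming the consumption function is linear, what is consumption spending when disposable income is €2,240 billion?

C = 2267.8

MPC = (4628.98 − 3628.48)/(4954 − 3804) = 1000.5/1150 = 0.87
a = 3628.48 − 0.87(3804) = 3628.48 − 3309.48 = 319
C = 319 + 0.87(2240) = 319 + 1948.8 = 2267.8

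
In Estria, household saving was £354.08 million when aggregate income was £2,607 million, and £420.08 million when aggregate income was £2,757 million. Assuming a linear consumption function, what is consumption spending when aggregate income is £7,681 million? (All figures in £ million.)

C = 5094.36

MPS = ΔS/ΔY = (420.08 − 354.08)/(2757 − 2607) = 66/150 = 0.44
MPC = 1 − MPS = 0.56
Autonomous saving = 354.08 − 0.44(2607) = -793, so a = 793
C = 793 + 0.56(7681) = 793 + 4301.36 = 5094.36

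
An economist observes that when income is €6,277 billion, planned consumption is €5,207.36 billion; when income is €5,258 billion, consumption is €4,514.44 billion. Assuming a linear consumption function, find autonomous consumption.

MPC = ΔC/ΔY = (5207.36 − 4514.44)/(6277 − 5258) = 692.92/1019 = 0.68
a = C − MPC·Y = 4514.44 − 0.68(5258) = 4514.44 − 3575.44 = 939

a = 939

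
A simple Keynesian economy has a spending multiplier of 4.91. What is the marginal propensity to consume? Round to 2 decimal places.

k = 1/(1 − MPC), so 1 − MPC = 1/k = 1/4.91 = 0.2037
MPC = 1 − 0.2037 = 0.80

MPC = 0.80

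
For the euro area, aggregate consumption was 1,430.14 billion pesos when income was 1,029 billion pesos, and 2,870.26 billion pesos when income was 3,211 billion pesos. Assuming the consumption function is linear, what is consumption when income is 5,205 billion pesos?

MPC = (2870.26 − 1430.14)/(3211 − 1029) = 1440.12/2182 = 0.66
a = 1430.14 − 0.66(1029) = 1430.14 − 679.14 = 751
C = 751 + 0.66(5205) = 751 + 3435.3 = 4186.3

C = 4186.3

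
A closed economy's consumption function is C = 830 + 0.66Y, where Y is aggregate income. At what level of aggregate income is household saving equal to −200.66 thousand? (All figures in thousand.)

Y = 1851

S = Y − C = -830 + 0.34Y
-830 + 0.34Y = -200.66, so 0.34Y = 629.34 and Y = 1851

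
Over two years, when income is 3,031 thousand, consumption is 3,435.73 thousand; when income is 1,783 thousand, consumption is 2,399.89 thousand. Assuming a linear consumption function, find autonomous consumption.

MPC = ΔC/ΔY = (3435.73 − 2399.89)/(3031 − 1783) = 1035.84/1248 = 0.83
a = C − MPC·Y = 2399.89 − 0.83(1783) = 2399.89 − 1479.89 = 920

a = 920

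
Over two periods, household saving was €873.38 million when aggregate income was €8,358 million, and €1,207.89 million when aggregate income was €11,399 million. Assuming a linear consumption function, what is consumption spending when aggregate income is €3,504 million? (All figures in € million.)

C = 3164.56

MPS = ΔS/ΔY = (1207.89 − 873.38)/(11399 − 8358) = 334.51/3041 = 0.11
MPC = 1 − MPS = 0.89
Autonomous saving = 873.38 − 0.11(8358) = -46, so a = 46
C = 46 + 0.89(3504) = 46 + 3118.56 = 3164.56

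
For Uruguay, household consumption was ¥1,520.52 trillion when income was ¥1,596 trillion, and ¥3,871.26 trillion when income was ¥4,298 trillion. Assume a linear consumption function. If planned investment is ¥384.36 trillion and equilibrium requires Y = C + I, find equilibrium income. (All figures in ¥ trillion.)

MPC = (3871.26 − 1520.52)/(4298 − 1596) = 2350.74/2702 = 0.87
a = 1520.52 − 0.87(1596) = 132
Equilibrium: Y = 132 + 0.87Y + 384.36
0.13Y = 516.36, so Y = 516.36/0.13 = 3972

Y = 3972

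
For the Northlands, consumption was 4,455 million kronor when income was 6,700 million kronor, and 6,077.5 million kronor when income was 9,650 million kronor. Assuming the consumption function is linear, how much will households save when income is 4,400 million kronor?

MPC = (6077.5 − 4455)/(9650 − 6700) = 1622.5/2950 = 0.55
a = 4455 − 0.55(6700) = 4455 − 3685 = 770
C = 770 + 0.55(4400) = 3190
S = 4400 − 3190 = 1210

S = 1210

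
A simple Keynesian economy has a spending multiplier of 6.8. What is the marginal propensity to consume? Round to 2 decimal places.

MPC = 0.85

k = 1/(1 − MPC), so 1 − MPC = 1/k = 1/6.8 = 0.1471
MPC = 1 − 0.1471 = 0.85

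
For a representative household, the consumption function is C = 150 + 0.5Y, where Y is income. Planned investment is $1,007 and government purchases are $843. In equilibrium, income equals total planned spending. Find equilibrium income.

Y = 4000

Y = C + I + G = 150 + 0.5Y + 1007 + 843
Y − 0.5Y = 2000
0.5Y = 2000, so Y = 2000/0.5 = 4000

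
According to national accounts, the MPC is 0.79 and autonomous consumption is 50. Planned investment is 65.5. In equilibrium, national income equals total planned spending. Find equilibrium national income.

Y = 550

Y = C + I = 50 + 0.79Y + 65.5
Y − 0.79Y = 115.5
0.21Y = 115.5, so Y = 115.5/0.21 = 550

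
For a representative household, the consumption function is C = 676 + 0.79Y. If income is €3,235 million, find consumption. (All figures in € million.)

C = 676 + 0.79(3235) = 676 + 2555.65 = 3231.65

C = 3231.65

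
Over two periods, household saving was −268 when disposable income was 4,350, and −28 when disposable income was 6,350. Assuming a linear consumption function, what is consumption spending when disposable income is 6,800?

MPS = ΔS/ΔY = (-28 − (-268))/(6350 − 4350) = 240/2000 = 0.12
MPC = 1 − MPS = 0.88
Autonomous saving = -268 − 0.12(4350) = -790, so a = 790
C = 790 + 0.88(6800) = 790 + 5984 = 6774

C = 6774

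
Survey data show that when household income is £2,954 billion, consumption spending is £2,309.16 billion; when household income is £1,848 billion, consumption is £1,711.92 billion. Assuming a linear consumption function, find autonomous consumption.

a = 714

MPC = ΔC/ΔY = (2309.16 − 1711.92)/(2954 − 1848) = 597.24/1106 = 0.54
a = C − MPC·Y = 1711.92 − 0.54(1848) = 1711.92 − 997.92 = 714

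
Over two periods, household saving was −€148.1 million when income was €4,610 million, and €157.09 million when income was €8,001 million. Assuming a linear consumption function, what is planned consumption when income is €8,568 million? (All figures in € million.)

C = 8359.88

MPS = ΔS/ΔY = (157.09 − (-148.1))/(8001 − 4610) = 305.19/3391 = 0.09
MPC = 1 − MPS = 0.91
Autonomous saving = -148.1 − 0.09(4610) = -563, so a = 563
C = 563 + 0.91(8568) = 563 + 7796.88 = 8359.88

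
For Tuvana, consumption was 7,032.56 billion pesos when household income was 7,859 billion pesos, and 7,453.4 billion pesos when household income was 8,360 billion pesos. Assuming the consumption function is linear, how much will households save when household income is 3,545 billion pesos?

S = 136.2

MPC = (7453.4 − 7032.56)/(8360 − 7859) = 420.84/501 = 0.84
a = 7032.56 − 0.84(7859) = 7032.56 − 6601.56 = 431
C = 431 + 0.84(3545) = 3408.8
S = 3545 − 3408.8 = 136.2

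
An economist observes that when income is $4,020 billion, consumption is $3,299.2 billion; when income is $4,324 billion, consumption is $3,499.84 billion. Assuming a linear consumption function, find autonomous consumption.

a = 646

MPC = ΔC/ΔY = (3499.84 − 3299.2)/(4324 − 4020) = 200.64/304 = 0.66
a = C − MPC·Y = 3299.2 − 0.66(4020) = 3299.2 − 2653.2 = 646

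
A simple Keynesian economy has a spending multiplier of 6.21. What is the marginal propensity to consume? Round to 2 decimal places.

MPC = 0.84

k = 1/(1 − MPC), so 1 − MPC = 1/k = 1/6.21 = 0.1610
MPC = 1 − 0.1610 = 0.84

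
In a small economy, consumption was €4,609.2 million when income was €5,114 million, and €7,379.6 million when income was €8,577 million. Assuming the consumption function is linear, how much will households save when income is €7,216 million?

MPC = (7379.6 − 4609.2)/(8577 − 5114) = 2770.4/3463 = 0.8
a = 4609.2 − 0.8(5114) = 4609.2 − 4091.2 = 518
C = 518 + 0.8(7216) = 6290.8
S = 7216 − 6290.8 = 925.2

S = 925.2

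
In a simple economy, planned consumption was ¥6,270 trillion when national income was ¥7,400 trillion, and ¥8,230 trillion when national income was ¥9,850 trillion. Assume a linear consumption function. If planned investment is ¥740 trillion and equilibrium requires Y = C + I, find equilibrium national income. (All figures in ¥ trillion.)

MPC = (8230 − 6270)/(9850 − 7400) = 1960/2450 = 0.8
a = 6270 − 0.8(7400) = 350
Equilibrium: Y = 350 + 0.8Y + 740
0.2Y = 1090, so Y = 1090/0.2 = 5450

Y = 5450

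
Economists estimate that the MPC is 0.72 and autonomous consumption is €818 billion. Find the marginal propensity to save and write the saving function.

MPS = 0.28; S = -818 + 0.28Y

MPS = 1 − MPC = 1 − 0.72 = 0.28
S = Y − C = -818 + 0.28Y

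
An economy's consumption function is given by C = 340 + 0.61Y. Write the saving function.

S = -340 + 0.39Y

S = Y − C = Y − (340 + 0.61Y) = -340 + (1 − 0.61)Y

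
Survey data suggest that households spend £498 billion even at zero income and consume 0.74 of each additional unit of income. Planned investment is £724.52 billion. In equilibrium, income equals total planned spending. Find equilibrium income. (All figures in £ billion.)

Y = 4702

Y = C + I = 498 + 0.74Y + 724.52
Y − 0.74Y = 1222.52
0.26Y = 1222.52, so Y = 1222.52/0.26 = 4702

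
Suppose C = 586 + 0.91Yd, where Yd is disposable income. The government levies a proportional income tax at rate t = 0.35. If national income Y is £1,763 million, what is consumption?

Yd = (1 − 0.35)(1763) = 0.65(1763) = 1145.95
C = 586 + 0.91(1145.95) = 586 + 1042.8145 = 1628.8145

C = 1628.8145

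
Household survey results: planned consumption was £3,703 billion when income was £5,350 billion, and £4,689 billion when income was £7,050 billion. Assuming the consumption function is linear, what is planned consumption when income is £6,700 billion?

MPC = (4689 − 3703)/(7050 − 5350) = 986/1700 = 0.58
a = 3703 − 0.58(5350) = 3703 − 3103 = 600
C = 600 + 0.58(6700) = 600 + 3886 = 4486

C = 4486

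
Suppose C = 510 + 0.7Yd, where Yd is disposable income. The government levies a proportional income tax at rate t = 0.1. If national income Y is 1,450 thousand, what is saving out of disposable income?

Yd = (1 − 0.1)(1450) = 0.9(1450) = 1305
C = 510 + 0.7(1305) = 510 + 913.5 = 1423.5
S = Yd − C = 1305 − 1423.5 = -118.5

S = -118.5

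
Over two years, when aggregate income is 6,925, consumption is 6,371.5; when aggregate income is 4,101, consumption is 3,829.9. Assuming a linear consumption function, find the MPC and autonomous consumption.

MPC = 0.9; a = 139

MPC = ΔC/ΔY = (6371.5 − 3829.9)/(6925 − 4101) = 2541.6/2824 = 0.9
a = C − MPC·Y = 3829.9 − 0.9(4101) = 3829.9 − 3690.9 = 139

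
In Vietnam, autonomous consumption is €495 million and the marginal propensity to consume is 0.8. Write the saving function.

S = -495 + 0.2Y

S = Y − C = Y − (495 + 0.8Y) = -495 + (1 − 0.8)Y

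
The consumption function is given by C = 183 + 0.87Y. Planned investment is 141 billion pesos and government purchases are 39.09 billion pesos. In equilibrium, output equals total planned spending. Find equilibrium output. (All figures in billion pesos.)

Y = C + I + G = 183 + 0.87Y + 141 + 39.09
Y − 0.87Y = 363.09
0.13Y = 363.09, so Y = 363.09/0.13 = 2793

Y = 2793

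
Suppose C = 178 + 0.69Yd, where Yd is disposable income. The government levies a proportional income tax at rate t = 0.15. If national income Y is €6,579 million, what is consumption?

C = 4036.5835

Yd = (1 − 0.15)(6579) = 0.85(6579) = 5592.15
C = 178 + 0.69(5592.15) = 178 + 3858.5835 = 4036.5835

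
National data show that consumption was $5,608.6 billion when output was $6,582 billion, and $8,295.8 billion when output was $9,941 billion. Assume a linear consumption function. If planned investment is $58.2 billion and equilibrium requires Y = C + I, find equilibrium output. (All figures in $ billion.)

MPC = (8295.8 − 5608.6)/(9941 − 6582) = 2687.2/3359 = 0.8
a = 5608.6 − 0.8(6582) = 343
Equilibrium: Y = 343 + 0.8Y + 58.2
0.2Y = 401.2, so Y = 401.2/0.2 = 2006

Y = 2006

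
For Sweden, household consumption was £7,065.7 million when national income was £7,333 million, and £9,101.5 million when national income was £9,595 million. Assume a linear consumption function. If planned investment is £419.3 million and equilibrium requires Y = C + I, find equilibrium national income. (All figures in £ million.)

Y = 8853

MPC = (9101.5 − 7065.7)/(9595 − 7333) = 2035.8/2262 = 0.9
a = 7065.7 − 0.9(7333) = 466
Equilibrium: Y = 466 + 0.9Y + 419.3
0.1Y = 885.3, so Y = 885.3/0.1 = 8853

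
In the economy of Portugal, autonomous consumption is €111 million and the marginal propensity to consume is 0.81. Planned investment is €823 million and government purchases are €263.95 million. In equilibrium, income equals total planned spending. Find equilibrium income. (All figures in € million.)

Y = 6305

Y = C + I + G = 111 + 0.81Y + 823 + 263.95
Y − 0.81Y = 1197.95
0.19Y = 1197.95, so Y = 1197.95/0.19 = 6305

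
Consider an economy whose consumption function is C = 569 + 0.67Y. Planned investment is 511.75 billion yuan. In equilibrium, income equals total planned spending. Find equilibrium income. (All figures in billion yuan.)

Y = 3275

Y = C + I = 569 + 0.67Y + 511.75
Y − 0.67Y = 1080.75
0.33Y = 1080.75, so Y = 1080.75/0.33 = 3275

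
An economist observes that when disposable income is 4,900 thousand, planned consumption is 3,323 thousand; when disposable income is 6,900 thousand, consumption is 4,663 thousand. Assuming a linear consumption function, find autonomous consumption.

MPC = ΔC/ΔY = (4663 − 3323)/(6900 − 4900) = 1340/2000 = 0.67
a = C − MPC·Y = 3323 − 0.67(4900) = 3323 − 3283 = 40

a = 40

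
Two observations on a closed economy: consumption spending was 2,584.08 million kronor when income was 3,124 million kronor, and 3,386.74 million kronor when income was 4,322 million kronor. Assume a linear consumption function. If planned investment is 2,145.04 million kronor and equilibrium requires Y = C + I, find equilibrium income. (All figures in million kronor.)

Y = 7988

MPC = (3386.74 − 2584.08)/(4322 − 3124) = 802.66/1198 = 0.67
a = 2584.08 − 0.67(3124) = 491
Equilibrium: Y = 491 + 0.67Y + 2145.04
0.33Y = 2636.04, so Y = 2636.04/0.33 = 7988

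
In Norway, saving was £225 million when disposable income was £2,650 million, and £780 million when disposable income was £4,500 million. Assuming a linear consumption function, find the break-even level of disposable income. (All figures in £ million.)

Y = 1900

MPS = ΔS/ΔY = (780 − 225)/(4500 − 2650) = 555/1850 = 0.3
MPC = 1 − MPS = 0.7
From S(2650) = 225: −a + 0.3(2650) = 225, so a = 795 − 225 = 570
Break-even (S = 0): Y = a/MPS = 570/0.3 = 1900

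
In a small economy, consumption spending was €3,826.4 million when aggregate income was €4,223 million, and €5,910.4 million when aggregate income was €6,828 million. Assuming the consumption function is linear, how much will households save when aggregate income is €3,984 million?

MPC = (5910.4 − 3826.4)/(6828 − 4223) = 2084/2605 = 0.8
a = 3826.4 − 0.8(4223) = 3826.4 − 3378.4 = 448
C = 448 + 0.8(3984) = 3635.2
S = 3984 − 3635.2 = 348.8

S = 348.8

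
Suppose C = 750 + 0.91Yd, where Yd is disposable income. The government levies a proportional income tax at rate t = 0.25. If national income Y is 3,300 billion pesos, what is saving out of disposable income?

S = -527.25

Yd = (1 − 0.25)(3300) = 0.75(3300) = 2475
C = 750 + 0.91(2475) = 750 + 2252.25 = 3002.25
S = Yd − C = 2475 − 3002.25 = -527.25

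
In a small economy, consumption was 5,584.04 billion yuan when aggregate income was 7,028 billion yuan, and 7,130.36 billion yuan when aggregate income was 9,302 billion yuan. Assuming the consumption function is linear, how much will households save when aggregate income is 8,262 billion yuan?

S = 1838.84

MPC = (7130.36 − 5584.04)/(9302 − 7028) = 1546.32/2274 = 0.68
a = 5584.04 − 0.68(7028) = 5584.04 − 4779.04 = 805
C = 805 + 0.68(8262) = 6423.16
S = 8262 − 6423.16 = 1838.84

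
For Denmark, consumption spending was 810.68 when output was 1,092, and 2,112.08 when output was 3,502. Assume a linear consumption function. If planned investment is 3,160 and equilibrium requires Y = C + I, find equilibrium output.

MPC = (2112.08 − 810.68)/(3502 − 1092) = 1301.4/2410 = 0.54
a = 810.68 − 0.54(1092) = 221
Equilibrium: Y = 221 + 0.54Y + 3160
0.46Y = 3381, so Y = 3381/0.46 = 7350

Y = 7350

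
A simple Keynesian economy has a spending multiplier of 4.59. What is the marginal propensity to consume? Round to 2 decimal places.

k = 1/(1 − MPC), so 1 − MPC = 1/k = 1/4.59 = 0.2179
MPC = 1 − 0.2179 = 0.78

MPC = 0.78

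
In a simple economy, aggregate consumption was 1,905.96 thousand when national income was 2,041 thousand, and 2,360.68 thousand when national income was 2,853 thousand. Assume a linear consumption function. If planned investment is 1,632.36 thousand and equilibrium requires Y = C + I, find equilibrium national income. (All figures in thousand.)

MPC = (2360.68 − 1905.96)/(2853 − 2041) = 454.72/812 = 0.56
a = 1905.96 − 0.56(2041) = 763
Equilibrium: Y = 763 + 0.56Y + 1632.36
0.44Y = 2395.36, so Y = 2395.36/0.44 = 5444

Y = 5444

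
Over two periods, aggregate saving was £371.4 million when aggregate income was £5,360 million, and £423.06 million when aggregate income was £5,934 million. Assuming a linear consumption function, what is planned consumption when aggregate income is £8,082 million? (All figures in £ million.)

MPS = ΔS/ΔY = (423.06 − 371.4)/(5934 − 5360) = 51.66/574 = 0.09
MPC = 1 − MPS = 0.91
Autonomous saving = 371.4 − 0.09(5360) = -111, so a = 111
C = 111 + 0.91(8082) = 111 + 7354.62 = 7465.62

C = 7465.62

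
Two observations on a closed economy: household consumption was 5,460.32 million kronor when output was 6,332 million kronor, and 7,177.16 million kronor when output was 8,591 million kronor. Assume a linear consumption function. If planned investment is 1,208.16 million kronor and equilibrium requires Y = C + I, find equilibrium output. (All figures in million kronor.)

MPC = (7177.16 − 5460.32)/(8591 − 6332) = 1716.84/2259 = 0.76
a = 5460.32 − 0.76(6332) = 648
Equilibrium: Y = 648 + 0.76Y + 1208.16
0.24Y = 1856.16, so Y = 1856.16/0.24 = 7734

Y = 7734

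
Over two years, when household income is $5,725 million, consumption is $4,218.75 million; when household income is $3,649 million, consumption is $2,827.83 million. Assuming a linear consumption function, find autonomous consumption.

MPC = ΔC/ΔY = (4218.75 − 2827.83)/(5725 − 3649) = 1390.92/2076 = 0.67
a = C − MPC·Y = 2827.83 − 0.67(3649) = 2827.83 − 2444.83 = 383

a = 383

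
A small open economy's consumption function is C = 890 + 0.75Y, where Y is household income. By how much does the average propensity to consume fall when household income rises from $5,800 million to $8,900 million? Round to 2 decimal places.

At Y = 5800: C = 890 + 0.75(5800) = 5240, APC = 5240/5800 = 0.903
At Y = 8900: C = 7565, APC = 7565/8900 = 0.850
Fall in APC = 0.903 − 0.850 = 0.053 ≈ 0.05

ΔAPC = 0.05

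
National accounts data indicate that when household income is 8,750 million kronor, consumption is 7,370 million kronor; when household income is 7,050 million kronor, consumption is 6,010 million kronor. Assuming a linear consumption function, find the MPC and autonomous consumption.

MPC = ΔC/ΔY = (7370 − 6010)/(8750 − 7050) = 1360/1700 = 0.8
a = C − MPC·Y = 6010 − 0.8(7050) = 6010 − 5640 = 370

MPC = 0.8; a = 370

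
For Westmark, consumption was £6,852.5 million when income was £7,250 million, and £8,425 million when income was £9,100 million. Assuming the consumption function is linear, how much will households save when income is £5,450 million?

MPC = (8425 − 6852.5)/(9100 − 7250) = 1572.5/1850 = 0.85
a = 6852.5 − 0.85(7250) = 6852.5 − 6162.5 = 690
C = 690 + 0.85(5450) = 5322.5
S = 5450 − 5322.5 = 127.5

S = 127.5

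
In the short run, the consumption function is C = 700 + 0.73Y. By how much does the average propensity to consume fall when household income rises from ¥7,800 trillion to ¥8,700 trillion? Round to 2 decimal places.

ΔAPC = 0.01

At Y = 7800: C = 700 + 0.73(7800) = 6394, APC = 6394/7800 = 0.820
At Y = 8700: C = 7051, APC = 7051/8700 = 0.810
Fall in APC = 0.820 − 0.810 = 0.01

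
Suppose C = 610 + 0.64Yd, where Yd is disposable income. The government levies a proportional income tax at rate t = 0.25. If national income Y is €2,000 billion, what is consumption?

C = 1570

Yd = (1 − 0.25)(2000) = 0.75(2000) = 1500
C = 610 + 0.64(1500) = 610 + 960 = 1570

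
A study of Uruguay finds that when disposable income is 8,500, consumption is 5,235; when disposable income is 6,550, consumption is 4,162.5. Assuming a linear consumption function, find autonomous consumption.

MPC = ΔC/ΔY = (5235 − 4162.5)/(8500 − 6550) = 1072.5/1950 = 0.55
a = C − MPC·Y = 4162.5 − 0.55(6550) = 4162.5 − 3602.5 = 560

a = 560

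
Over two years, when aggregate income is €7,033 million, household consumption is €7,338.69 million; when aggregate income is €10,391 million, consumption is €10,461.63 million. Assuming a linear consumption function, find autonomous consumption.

a = 798

MPC = ΔC/ΔY = (10461.63 − 7338.69)/(10391 − 7033) = 3122.94/3358 = 0.93
a = C − MPC·Y = 7338.69 − 0.93(7033) = 7338.69 − 6540.69 = 798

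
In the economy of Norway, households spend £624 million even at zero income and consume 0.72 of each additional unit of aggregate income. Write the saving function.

S = Y − C = Y − (624 + 0.72Y) = -624 + (1 − 0.72)Y

S = -624 + 0.28Y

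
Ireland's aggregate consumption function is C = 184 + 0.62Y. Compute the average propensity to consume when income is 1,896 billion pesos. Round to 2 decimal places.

APC = 0.72

C = 184 + 0.62(1896) = 1359.52
APC = C/Y = 1359.52/1896 = 0.72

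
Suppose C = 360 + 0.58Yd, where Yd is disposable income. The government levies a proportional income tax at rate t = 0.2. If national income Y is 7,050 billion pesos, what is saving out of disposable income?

S = 2008.8

Yd = (1 − 0.2)(7050) = 0.8(7050) = 5640
C = 360 + 0.58(5640) = 360 + 3271.2 = 3631.2
S = Yd − C = 5640 − 3631.2 = 2008.8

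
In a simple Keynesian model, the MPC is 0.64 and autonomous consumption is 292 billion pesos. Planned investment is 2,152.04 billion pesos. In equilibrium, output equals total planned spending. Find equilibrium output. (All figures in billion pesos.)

Y = 6789

Y = C + I = 292 + 0.64Y + 2152.04
Y − 0.64Y = 2444.04
0.36Y = 2444.04, so Y = 2444.04/0.36 = 6789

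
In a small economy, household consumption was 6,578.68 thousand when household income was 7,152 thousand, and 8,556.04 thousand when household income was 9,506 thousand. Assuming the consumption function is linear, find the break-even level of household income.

Y = 3568.75

MPC = (8556.04 − 6578.68)/(9506 − 7152) = 1977.36/2354 = 0.84
a = 6578.68 − 0.84(7152) = 6578.68 − 6007.68 = 571
Break-even: Y = a/(1−MPC) = 571/0.16 = 3568.75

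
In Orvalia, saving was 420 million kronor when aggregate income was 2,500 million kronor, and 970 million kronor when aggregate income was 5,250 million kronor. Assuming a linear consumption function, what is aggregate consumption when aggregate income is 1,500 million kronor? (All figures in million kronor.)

C = 1280

MPS = ΔS/ΔY = (970 − 420)/(5250 − 2500) = 550/2750 = 0.2
MPC = 1 − MPS = 0.8
Autonomous saving = 420 − 0.2(2500) = -80, so a = 80
C = 80 + 0.8(1500) = 80 + 1200 = 1280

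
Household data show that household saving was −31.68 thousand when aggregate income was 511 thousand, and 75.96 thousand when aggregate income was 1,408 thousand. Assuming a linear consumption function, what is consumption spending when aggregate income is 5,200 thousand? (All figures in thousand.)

C = 4669

MPS = ΔS/ΔY = (75.96 − (-31.68))/(1408 − 511) = 107.64/897 = 0.12
MPC = 1 − MPS = 0.88
Autonomous saving = -31.68 − 0.12(511) = -93, so a = 93
C = 93 + 0.88(5200) = 93 + 4576 = 4669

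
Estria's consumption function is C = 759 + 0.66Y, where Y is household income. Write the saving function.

S = Y − C = Y − (759 + 0.66Y) = -759 + (1 − 0.66)Y

S = -759 + 0.34Y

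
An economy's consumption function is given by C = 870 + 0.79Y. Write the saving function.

S = -870 + 0.21Y

S = Y − C = Y − (870 + 0.79Y) = -870 + (1 − 0.79)Y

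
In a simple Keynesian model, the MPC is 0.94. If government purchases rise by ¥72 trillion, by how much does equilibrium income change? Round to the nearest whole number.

The multiplier is 1/(1 − MPC) = 1/0.06.
ΔY = 72/0.06 = 1200.00 ≈ 1200

ΔY ≈ 1200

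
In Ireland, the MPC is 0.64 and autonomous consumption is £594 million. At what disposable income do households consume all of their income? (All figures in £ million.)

Y = 1650

At break-even, C = Y: 594 + 0.64Y = Y
0.36Y = 594, so Y = 594/0.36 = 1650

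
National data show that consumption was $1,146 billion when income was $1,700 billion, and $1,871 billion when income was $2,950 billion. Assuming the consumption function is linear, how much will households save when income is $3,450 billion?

S = 1289

MPC = (1871 − 1146)/(2950 − 1700) = 725/1250 = 0.58
a = 1146 − 0.58(1700) = 1146 − 986 = 160
C = 160 + 0.58(3450) = 2161
S = 3450 − 2161 = 1289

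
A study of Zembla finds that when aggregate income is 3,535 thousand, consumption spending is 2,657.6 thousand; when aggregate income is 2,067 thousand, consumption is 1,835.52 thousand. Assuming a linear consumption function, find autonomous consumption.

a = 678

MPC = ΔC/ΔY = (2657.6 − 1835.52)/(3535 − 2067) = 822.08/1468 = 0.56
a = C − MPC·Y = 1835.52 − 0.56(2067) = 1835.52 − 1157.52 = 678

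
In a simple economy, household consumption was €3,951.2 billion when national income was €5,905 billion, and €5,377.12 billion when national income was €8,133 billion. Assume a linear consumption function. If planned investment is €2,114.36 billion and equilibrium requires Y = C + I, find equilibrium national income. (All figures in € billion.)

Y = 6351

MPC = (5377.12 − 3951.2)/(8133 − 5905) = 1425.92/2228 = 0.64
a = 3951.2 − 0.64(5905) = 172
Equilibrium: Y = 172 + 0.64Y + 2114.36
0.36Y = 2286.36, so Y = 2286.36/0.36 = 6351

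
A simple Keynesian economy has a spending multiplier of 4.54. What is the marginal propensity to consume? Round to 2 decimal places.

MPC = 0.78

k = 1/(1 − MPC), so 1 − MPC = 1/k = 1/4.54 = 0.2203
MPC = 1 − 0.2203 = 0.78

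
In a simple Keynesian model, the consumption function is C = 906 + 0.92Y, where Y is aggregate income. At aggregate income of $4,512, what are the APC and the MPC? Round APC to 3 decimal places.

MPC = 0.92 (the slope of the consumption function)
C = 906 + 0.92(4512) = 5057.04, so APC = 5057.04/4512 = 1.121

APC = 1.121; MPC = 0.92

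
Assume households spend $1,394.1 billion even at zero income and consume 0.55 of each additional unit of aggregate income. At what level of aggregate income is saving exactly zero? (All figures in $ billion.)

Y = 3098

At break-even, C = Y: 1394.1 + 0.55Y = Y
0.45Y = 1394.1, so Y = 1394.1/0.45 = 3098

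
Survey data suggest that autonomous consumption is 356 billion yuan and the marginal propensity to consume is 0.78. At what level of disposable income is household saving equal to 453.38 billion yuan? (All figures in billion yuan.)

S = Y − C = -356 + 0.22Y
-356 + 0.22Y = 453.38, so 0.22Y = 809.38 and Y = 3679

Y = 3679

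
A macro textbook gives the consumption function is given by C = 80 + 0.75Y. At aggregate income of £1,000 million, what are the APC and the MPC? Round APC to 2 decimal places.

MPC = 0.75 (the slope of the consumption function)
C = 80 + 0.75(1000) = 830, so APC = 830/1000 = 0.83

APC = 0.83; MPC = 0.75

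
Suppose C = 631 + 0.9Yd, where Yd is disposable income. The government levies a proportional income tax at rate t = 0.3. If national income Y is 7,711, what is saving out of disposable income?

Yd = (1 − 0.3)(7711) = 0.7(7711) = 5397.7
C = 631 + 0.9(5397.7) = 631 + 4857.93 = 5488.93
S = Yd − C = 5397.7 − 5488.93 = -91.23

S = -91.23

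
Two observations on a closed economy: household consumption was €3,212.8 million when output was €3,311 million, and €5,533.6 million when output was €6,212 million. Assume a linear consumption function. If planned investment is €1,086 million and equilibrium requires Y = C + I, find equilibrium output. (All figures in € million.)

MPC = (5533.6 − 3212.8)/(6212 − 3311) = 2320.8/2901 = 0.8
a = 3212.8 − 0.8(3311) = 564
Equilibrium: Y = 564 + 0.8Y + 1086
0.2Y = 1650, so Y = 1650/0.2 = 8250

Y = 8250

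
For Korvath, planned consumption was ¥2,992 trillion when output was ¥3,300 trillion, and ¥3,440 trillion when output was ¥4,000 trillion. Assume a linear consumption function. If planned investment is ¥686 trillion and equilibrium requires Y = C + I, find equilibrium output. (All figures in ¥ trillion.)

MPC = (3440 − 2992)/(4000 − 3300) = 448/700 = 0.64
a = 2992 − 0.64(3300) = 880
Equilibrium: Y = 880 + 0.64Y + 686
0.36Y = 1566, so Y = 1566/0.36 = 4350

Y = 4350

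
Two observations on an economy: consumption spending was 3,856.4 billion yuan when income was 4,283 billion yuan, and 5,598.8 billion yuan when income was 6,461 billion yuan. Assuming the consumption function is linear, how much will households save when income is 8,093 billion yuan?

MPC = (5598.8 − 3856.4)/(6461 − 4283) = 1742.4/2178 = 0.8
a = 3856.4 − 0.8(4283) = 3856.4 − 3426.4 = 430
C = 430 + 0.8(8093) = 6904.4
S = 8093 − 6904.4 = 1188.6

S = 1188.6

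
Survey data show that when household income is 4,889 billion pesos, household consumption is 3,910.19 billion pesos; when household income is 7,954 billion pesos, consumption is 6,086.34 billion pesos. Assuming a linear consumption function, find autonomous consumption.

a = 439

MPC = ΔC/ΔY = (6086.34 − 3910.19)/(7954 − 4889) = 2176.15/3065 = 0.71
a = C − MPC·Y = 3910.19 − 0.71(4889) = 3910.19 − 3471.19 = 439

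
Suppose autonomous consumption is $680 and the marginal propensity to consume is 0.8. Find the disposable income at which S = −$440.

Y = 1200

S = Y − C = -680 + 0.2Y
-680 + 0.2Y = -440, so 0.2Y = 240 and Y = 1200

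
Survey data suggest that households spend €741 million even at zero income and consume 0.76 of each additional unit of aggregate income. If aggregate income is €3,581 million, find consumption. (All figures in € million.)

C = 3462.56

C = 741 + 0.76(3581) = 741 + 2721.56 = 3462.56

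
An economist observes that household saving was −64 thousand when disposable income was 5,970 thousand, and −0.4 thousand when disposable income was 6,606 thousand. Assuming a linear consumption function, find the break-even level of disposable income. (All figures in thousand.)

Y = 6610

MPS = ΔS/ΔY = (-0.4 − (-64))/(6606 − 5970) = 63.6/636 = 0.1
MPC = 1 − MPS = 0.9
From S(5970) = -64: −a + 0.1(5970) = -64, so a = 597 − (-64) = 661
Break-even (S = 0): Y = a/MPS = 661/0.1 = 6610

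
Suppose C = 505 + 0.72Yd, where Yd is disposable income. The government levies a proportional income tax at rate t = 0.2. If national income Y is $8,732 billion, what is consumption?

C = 5534.632

Yd = (1 − 0.2)(8732) = 0.8(8732) = 6985.6
C = 505 + 0.72(6985.6) = 505 + 5029.632 = 5534.632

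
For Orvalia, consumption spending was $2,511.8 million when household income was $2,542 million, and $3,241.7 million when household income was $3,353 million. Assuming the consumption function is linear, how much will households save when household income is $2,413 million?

MPC = (3241.7 − 2511.8)/(3353 − 2542) = 729.9/811 = 0.9
a = 2511.8 − 0.9(2542) = 2511.8 − 2287.8 = 224
C = 224 + 0.9(2413) = 2395.7
S = 2413 − 2395.7 = 17.3

S = 17.3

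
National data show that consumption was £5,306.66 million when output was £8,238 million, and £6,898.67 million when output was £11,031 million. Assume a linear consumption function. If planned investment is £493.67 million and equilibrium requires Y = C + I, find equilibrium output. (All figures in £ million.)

MPC = (6898.67 − 5306.66)/(11031 − 8238) = 1592.01/2793 = 0.57
a = 5306.66 − 0.57(8238) = 611
Equilibrium: Y = 611 + 0.57Y + 493.67
0.43Y = 1104.67, so Y = 1104.67/0.43 = 2569

Y = 2569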